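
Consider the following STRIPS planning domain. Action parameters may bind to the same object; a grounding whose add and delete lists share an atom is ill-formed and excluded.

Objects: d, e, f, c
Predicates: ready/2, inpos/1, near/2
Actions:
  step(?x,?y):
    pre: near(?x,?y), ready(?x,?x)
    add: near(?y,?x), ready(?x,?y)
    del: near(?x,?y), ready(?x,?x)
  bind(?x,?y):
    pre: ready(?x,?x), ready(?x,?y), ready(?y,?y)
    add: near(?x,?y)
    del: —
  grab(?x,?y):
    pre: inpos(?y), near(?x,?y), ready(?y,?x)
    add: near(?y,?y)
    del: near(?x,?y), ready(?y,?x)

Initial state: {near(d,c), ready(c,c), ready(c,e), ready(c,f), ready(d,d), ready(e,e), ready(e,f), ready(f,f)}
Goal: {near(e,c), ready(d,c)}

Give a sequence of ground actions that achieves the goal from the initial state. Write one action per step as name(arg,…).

1. step(d,c)  →  {near(c,d), ready(c,c), ready(c,e), ready(c,f), ready(d,c), ready(e,e), ready(e,f), ready(f,f)}
2. bind(c,e)  →  {near(c,d), near(c,e), ready(c,c), ready(c,e), ready(c,f), ready(d,c), ready(e,e), ready(e,f), ready(f,f)}
3. step(c,e)  →  {near(c,d), near(e,c), ready(c,e), ready(c,f), ready(d,c), ready(e,e), ready(e,f), ready(f,f)}

step(d,c); bind(c,e); step(c,e)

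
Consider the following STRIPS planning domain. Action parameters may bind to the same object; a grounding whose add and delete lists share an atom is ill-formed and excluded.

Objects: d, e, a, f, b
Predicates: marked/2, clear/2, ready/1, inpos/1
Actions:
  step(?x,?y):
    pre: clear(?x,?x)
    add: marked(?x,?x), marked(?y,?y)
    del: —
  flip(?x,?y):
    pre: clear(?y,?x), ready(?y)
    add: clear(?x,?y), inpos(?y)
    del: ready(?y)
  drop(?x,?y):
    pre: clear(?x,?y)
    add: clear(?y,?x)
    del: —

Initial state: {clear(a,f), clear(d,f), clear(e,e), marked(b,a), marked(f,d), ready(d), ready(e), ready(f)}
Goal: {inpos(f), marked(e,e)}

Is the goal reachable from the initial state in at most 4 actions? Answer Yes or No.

1. step(e,d)  →  {clear(a,f), clear(d,f), clear(e,e), marked(b,a), marked(d,d), marked(e,e), marked(f,d), ready(d), ready(e), ready(f)}
2. flip(f,d)  →  {clear(a,f), clear(d,f), clear(e,e), clear(f,d), inpos(d), marked(b,a), marked(d,d), marked(e,e), marked(f,d), ready(e), ready(f)}
3. flip(d,f)  →  {clear(a,f), clear(d,f), clear(e,e), clear(f,d), inpos(d), inpos(f), marked(b,a), marked(d,d), marked(e,e), marked(f,d), ready(e)}
optimal plan length = 3; 3 ≤ 4

Yes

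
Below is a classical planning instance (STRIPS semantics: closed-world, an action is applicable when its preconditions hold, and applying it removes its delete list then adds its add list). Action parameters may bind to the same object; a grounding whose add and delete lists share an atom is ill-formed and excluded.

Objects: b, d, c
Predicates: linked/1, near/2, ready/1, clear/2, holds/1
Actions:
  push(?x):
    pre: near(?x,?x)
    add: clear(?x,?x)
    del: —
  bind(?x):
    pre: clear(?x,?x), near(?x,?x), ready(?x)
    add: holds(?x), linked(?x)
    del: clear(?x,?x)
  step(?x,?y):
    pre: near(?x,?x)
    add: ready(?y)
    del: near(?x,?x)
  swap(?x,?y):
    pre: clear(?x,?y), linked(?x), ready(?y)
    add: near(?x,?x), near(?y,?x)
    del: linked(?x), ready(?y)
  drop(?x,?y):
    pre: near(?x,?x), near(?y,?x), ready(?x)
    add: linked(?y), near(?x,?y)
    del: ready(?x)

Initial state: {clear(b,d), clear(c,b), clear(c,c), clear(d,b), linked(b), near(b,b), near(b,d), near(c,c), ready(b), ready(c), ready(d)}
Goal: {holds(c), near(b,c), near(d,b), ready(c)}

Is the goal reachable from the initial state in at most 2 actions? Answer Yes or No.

1. bind(c)  →  {clear(b,d), clear(c,b), clear(d,b), holds(c), linked(b), linked(c), near(b,b), near(b,d), near(c,c), ready(b), ready(c), ready(d)}
2. swap(b,d)  →  {clear(b,d), clear(c,b), clear(d,b), holds(c), linked(c), near(b,b), near(b,d), near(c,c), near(d,b), ready(b), ready(c)}
3. swap(c,b)  →  {clear(b,d), clear(c,b), clear(d,b), holds(c), near(b,b), near(b,c), near(b,d), near(c,c), near(d,b), ready(c)}
optimal plan length = 3; 3 > 2

No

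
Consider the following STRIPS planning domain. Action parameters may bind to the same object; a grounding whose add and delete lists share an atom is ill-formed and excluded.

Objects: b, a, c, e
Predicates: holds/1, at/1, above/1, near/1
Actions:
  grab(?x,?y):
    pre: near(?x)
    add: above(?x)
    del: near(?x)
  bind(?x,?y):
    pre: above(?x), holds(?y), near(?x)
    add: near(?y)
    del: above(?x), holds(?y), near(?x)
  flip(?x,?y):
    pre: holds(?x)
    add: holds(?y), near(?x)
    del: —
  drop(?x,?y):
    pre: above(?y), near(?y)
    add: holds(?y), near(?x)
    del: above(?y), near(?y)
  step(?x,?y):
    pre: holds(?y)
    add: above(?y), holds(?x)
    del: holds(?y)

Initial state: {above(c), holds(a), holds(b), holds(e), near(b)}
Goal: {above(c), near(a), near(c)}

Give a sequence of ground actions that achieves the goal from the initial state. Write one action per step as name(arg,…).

1. flip(a,c)  →  {above(c), holds(a), holds(b), holds(c), holds(e), near(a), near(b)}
2. flip(c,b)  →  {above(c), holds(a), holds(b), holds(c), holds(e), near(a), near(b), near(c)}

flip(a,c); flip(c,b)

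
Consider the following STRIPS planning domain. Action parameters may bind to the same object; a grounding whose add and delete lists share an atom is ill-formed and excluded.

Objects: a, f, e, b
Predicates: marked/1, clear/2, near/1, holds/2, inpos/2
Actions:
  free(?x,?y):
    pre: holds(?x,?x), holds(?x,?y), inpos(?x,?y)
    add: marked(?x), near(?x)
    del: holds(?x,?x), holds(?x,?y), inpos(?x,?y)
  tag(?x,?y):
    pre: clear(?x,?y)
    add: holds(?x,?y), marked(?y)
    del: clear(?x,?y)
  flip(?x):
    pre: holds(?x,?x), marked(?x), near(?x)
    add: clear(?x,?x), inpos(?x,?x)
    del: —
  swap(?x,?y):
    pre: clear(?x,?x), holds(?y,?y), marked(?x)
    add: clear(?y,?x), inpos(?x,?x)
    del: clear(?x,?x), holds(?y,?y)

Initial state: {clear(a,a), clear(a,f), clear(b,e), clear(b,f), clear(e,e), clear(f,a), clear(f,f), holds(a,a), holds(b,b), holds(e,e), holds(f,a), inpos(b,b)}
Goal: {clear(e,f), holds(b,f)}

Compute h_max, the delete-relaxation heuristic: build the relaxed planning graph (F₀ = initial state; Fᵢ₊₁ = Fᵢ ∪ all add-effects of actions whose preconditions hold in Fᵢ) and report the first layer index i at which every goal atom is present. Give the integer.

F0 = init (12 atoms)
F1 = F0 ∪ {holds(a,f), holds(b,e), holds(b,f), holds(f,f), marked(a), marked(b), marked(e), marked(f), near(b)}  (21 atoms)
F2 = F1 ∪ {clear(a,e), clear(b,a), clear(b,b), clear(e,a), clear(e,f), clear(f,e), inpos(a,a), inpos(e,e), inpos(f,f)}  (30 atoms)
goal ⊆ F2  ⇒  h_max = 2

2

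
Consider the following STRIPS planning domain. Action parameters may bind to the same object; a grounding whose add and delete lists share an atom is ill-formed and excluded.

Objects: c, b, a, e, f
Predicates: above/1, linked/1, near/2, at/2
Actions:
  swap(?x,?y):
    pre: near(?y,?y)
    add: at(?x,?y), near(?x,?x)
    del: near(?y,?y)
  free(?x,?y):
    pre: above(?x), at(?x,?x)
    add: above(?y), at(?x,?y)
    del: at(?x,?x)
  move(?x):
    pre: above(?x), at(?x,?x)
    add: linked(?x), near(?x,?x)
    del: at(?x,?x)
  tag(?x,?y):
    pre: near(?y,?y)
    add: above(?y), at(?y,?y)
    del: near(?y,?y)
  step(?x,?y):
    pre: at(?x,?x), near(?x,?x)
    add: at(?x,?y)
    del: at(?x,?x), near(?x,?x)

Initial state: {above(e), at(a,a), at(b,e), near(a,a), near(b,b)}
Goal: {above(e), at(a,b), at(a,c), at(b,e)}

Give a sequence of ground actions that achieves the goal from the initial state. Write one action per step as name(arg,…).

1. swap(a,b)  →  {above(e), at(a,a), at(a,b), at(b,e), near(a,a)}
2. step(a,c)  →  {above(e), at(a,b), at(a,c), at(b,e)}

swap(a,b); step(a,c)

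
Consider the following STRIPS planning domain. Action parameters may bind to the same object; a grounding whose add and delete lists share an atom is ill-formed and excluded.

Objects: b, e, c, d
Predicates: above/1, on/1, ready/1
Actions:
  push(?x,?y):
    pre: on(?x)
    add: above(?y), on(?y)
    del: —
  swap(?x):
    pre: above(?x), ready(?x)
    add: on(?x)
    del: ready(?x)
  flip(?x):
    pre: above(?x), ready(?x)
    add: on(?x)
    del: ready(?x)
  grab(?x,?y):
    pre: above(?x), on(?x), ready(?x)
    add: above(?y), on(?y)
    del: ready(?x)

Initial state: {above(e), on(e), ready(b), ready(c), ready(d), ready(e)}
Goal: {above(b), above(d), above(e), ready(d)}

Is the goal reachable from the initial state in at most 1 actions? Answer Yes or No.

1. push(e,b)  →  {above(b), above(e), on(b), on(e), ready(b), ready(c), ready(d), ready(e)}
2. push(b,d)  →  {above(b), above(d), above(e), on(b), on(d), on(e), ready(b), ready(c), ready(d), ready(e)}
optimal plan length = 2; 2 > 1

No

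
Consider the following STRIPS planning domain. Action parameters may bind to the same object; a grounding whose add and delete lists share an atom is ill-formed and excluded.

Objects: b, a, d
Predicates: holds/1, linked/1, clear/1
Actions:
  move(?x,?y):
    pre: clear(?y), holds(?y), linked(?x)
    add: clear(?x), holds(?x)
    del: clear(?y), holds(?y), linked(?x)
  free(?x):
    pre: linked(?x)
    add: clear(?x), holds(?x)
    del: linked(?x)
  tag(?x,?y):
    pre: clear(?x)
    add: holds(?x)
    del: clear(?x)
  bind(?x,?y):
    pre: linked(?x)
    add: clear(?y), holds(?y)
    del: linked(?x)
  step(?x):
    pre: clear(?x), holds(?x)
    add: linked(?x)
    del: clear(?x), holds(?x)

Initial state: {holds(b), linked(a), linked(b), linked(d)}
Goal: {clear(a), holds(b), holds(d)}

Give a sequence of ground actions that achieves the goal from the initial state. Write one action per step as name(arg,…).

free(a); free(d)

1. free(a)  →  {clear(a), holds(a), holds(b), linked(b), linked(d)}
2. free(d)  →  {clear(a), clear(d), holds(a), holds(b), holds(d), linked(b)}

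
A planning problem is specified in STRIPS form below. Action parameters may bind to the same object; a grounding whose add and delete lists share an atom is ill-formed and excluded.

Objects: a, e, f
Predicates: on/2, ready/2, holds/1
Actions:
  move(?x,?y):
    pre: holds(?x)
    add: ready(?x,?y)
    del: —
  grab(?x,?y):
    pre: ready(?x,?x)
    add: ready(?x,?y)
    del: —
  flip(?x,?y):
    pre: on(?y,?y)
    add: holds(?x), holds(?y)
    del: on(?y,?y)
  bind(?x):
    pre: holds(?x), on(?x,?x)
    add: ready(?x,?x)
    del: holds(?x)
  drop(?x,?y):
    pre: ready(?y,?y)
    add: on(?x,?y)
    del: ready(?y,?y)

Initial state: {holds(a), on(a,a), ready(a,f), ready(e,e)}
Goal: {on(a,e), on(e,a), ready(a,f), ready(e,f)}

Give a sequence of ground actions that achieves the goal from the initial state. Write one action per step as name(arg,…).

move(a,a); grab(e,f); drop(a,e); drop(e,a)

1. move(a,a)  →  {holds(a), on(a,a), ready(a,a), ready(a,f), ready(e,e)}
2. grab(e,f)  →  {holds(a), on(a,a), ready(a,a), ready(a,f), ready(e,e), ready(e,f)}
3. drop(a,e)  →  {holds(a), on(a,a), on(a,e), ready(a,a), ready(a,f), ready(e,f)}
4. drop(e,a)  →  {holds(a), on(a,a), on(a,e), on(e,a), ready(a,f), ready(e,f)}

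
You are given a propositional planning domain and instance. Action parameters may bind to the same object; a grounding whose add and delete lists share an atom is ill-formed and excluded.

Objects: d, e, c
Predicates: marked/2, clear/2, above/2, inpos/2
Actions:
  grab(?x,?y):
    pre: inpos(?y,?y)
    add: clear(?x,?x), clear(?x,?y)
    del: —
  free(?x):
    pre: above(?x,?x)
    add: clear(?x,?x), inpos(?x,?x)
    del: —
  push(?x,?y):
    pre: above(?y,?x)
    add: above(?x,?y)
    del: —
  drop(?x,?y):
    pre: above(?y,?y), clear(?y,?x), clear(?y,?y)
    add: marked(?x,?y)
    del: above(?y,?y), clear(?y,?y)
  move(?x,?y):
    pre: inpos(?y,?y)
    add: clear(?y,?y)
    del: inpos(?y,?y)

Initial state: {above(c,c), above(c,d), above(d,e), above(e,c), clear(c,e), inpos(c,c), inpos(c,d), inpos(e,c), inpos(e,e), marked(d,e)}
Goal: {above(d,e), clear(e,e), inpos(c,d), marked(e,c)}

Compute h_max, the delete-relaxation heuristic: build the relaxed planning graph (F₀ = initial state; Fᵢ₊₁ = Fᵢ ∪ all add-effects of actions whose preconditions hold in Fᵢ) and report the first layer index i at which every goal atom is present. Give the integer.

2

F0 = init (10 atoms)
F1 = F0 ∪ {above(c,e), above(d,c), above(e,d), clear(c,c), clear(d,c), clear(d,d), clear(d,e), clear(e,c), clear(e,e)}  (19 atoms)
F2 = F1 ∪ {marked(c,c), marked(e,c)}  (21 atoms)
goal ⊆ F2  ⇒  h_max = 2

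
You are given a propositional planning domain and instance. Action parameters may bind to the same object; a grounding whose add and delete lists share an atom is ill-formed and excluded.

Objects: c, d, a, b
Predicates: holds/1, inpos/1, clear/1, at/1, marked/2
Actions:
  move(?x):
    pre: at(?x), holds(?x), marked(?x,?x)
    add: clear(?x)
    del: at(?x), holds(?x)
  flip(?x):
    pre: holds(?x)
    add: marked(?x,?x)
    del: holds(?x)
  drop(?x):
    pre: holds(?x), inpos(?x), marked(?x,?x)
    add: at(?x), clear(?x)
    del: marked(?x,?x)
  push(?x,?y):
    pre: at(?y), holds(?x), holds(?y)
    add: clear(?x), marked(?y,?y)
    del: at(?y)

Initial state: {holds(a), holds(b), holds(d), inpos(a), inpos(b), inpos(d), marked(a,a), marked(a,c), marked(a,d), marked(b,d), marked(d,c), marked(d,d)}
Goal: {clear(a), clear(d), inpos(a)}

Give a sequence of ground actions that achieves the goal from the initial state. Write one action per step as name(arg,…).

1. drop(d)  →  {at(d), clear(d), holds(a), holds(b), holds(d), inpos(a), inpos(b), inpos(d), marked(a,a), marked(a,c), marked(a,d), marked(b,d), marked(d,c)}
2. drop(a)  →  {at(a), at(d), clear(a), clear(d), holds(a), holds(b), holds(d), inpos(a), inpos(b), inpos(d), marked(a,c), marked(a,d), marked(b,d), marked(d,c)}

drop(d); drop(a)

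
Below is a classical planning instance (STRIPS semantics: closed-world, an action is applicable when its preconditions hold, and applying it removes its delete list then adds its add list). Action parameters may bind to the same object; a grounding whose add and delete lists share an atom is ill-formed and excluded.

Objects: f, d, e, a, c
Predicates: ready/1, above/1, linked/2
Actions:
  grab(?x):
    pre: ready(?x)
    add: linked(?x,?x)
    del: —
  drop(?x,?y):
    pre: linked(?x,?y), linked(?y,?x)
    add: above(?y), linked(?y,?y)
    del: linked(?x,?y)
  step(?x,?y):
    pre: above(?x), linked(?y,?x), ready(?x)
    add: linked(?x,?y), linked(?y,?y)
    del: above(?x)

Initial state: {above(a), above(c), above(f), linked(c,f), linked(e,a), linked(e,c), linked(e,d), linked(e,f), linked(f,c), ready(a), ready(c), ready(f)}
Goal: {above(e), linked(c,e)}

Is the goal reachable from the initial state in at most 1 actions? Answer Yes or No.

1. step(f,e)  →  {above(a), above(c), linked(c,f), linked(e,a), linked(e,c), linked(e,d), linked(e,e), linked(e,f), linked(f,c), linked(f,e), ready(a), ready(c), ready(f)}
2. drop(f,e)  →  {above(a), above(c), above(e), linked(c,f), linked(e,a), linked(e,c), linked(e,d), linked(e,e), linked(e,f), linked(f,c), ready(a), ready(c), ready(f)}
3. step(c,e)  →  {above(a), above(e), linked(c,e), linked(c,f), linked(e,a), linked(e,c), linked(e,d), linked(e,e), linked(e,f), linked(f,c), ready(a), ready(c), ready(f)}
optimal plan length = 3; 3 > 1

No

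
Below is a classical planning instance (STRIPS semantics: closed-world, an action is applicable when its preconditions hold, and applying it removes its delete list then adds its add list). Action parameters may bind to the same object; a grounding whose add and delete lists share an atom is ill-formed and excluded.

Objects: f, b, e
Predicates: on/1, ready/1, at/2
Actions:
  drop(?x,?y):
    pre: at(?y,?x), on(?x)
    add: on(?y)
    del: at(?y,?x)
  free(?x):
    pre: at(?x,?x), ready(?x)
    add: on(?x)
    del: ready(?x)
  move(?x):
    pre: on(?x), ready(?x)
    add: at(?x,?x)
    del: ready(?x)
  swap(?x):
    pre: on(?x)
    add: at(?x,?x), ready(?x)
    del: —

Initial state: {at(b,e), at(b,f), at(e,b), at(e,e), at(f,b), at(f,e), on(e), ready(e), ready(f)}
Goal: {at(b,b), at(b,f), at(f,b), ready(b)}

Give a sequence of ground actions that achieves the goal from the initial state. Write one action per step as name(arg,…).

1. drop(e,b)  →  {at(b,f), at(e,b), at(e,e), at(f,b), at(f,e), on(b), on(e), ready(e), ready(f)}
2. swap(b)  →  {at(b,b), at(b,f), at(e,b), at(e,e), at(f,b), at(f,e), on(b), on(e), ready(b), ready(e), ready(f)}

drop(e,b); swap(b)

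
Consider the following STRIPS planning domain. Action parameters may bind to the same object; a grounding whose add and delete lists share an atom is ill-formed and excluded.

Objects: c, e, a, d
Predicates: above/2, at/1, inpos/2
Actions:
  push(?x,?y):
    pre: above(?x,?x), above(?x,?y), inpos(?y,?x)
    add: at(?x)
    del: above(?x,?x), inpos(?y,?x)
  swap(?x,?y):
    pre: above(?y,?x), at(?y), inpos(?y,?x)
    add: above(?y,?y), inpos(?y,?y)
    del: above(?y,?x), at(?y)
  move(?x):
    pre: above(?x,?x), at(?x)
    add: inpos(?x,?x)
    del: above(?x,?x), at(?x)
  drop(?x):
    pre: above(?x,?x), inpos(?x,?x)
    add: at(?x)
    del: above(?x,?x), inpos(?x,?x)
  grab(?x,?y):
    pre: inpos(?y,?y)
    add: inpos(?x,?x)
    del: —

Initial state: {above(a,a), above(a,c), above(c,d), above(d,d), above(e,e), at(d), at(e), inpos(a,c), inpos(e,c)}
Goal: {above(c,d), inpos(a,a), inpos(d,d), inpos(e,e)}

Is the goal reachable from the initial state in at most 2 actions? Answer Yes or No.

1. move(e)  →  {above(a,a), above(a,c), above(c,d), above(d,d), at(d), inpos(a,c), inpos(e,c), inpos(e,e)}
2. move(d)  →  {above(a,a), above(a,c), above(c,d), inpos(a,c), inpos(d,d), inpos(e,c), inpos(e,e)}
3. grab(a,e)  →  {above(a,a), above(a,c), above(c,d), inpos(a,a), inpos(a,c), inpos(d,d), inpos(e,c), inpos(e,e)}
optimal plan length = 3; 3 > 2

No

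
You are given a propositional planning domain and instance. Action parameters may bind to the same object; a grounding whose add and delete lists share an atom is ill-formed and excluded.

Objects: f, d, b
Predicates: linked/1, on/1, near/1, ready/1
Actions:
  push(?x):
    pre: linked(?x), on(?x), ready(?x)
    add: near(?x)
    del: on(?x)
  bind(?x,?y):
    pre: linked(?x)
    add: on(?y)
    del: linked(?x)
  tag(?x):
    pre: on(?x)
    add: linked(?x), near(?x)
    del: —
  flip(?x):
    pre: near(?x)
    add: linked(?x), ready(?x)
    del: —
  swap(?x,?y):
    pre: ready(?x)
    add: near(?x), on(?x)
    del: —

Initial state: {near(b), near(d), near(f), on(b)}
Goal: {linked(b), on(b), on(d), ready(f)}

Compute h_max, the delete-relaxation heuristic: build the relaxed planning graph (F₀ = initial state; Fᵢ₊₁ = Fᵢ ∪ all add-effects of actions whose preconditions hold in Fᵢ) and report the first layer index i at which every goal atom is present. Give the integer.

F0 = init (4 atoms)
F1 = F0 ∪ {linked(b), linked(d), linked(f), ready(b), ready(d), ready(f)}  (10 atoms)
F2 = F1 ∪ {on(d), on(f)}  (12 atoms)
goal ⊆ F2  ⇒  h_max = 2

2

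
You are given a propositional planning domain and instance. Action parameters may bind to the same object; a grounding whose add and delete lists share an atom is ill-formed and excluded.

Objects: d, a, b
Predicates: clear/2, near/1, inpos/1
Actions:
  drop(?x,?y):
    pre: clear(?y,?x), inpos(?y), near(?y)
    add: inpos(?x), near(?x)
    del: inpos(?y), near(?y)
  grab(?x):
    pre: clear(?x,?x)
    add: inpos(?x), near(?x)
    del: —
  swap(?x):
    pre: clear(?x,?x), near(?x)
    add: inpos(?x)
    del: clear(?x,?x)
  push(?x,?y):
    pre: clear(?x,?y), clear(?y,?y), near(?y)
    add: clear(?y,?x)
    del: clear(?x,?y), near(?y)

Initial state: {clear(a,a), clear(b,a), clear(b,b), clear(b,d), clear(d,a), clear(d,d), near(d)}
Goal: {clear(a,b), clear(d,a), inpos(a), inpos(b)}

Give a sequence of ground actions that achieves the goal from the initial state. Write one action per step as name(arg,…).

1. grab(a)  →  {clear(a,a), clear(b,a), clear(b,b), clear(b,d), clear(d,a), clear(d,d), inpos(a), near(a), near(d)}
2. grab(b)  →  {clear(a,a), clear(b,a), clear(b,b), clear(b,d), clear(d,a), clear(d,d), inpos(a), inpos(b), near(a), near(b), near(d)}
3. push(b,a)  →  {clear(a,a), clear(a,b), clear(b,b), clear(b,d), clear(d,a), clear(d,d), inpos(a), inpos(b), near(b), near(d)}

grab(a); grab(b); push(b,a)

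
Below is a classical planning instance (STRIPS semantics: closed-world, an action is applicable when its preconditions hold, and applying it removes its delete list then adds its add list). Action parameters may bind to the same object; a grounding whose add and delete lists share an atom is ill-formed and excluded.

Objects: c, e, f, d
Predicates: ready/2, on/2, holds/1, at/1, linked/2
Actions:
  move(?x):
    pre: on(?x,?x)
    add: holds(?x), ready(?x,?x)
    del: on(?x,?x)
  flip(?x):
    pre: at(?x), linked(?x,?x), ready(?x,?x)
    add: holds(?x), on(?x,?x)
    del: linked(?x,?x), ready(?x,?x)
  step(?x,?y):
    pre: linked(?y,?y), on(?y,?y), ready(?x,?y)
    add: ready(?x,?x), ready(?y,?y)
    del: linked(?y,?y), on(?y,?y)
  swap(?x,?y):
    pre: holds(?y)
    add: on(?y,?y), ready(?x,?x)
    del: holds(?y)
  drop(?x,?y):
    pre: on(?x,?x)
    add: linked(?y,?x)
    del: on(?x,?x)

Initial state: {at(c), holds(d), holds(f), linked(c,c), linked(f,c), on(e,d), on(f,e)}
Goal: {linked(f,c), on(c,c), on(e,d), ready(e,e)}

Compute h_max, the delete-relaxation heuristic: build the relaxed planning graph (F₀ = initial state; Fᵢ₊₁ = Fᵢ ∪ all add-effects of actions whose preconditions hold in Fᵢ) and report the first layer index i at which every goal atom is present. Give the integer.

F0 = init (7 atoms)
F1 = F0 ∪ {on(d,d), on(f,f), ready(c,c), ready(d,d), ready(e,e), ready(f,f)}  (13 atoms)
F2 = F1 ∪ {holds(c), linked(c,d), linked(c,f), linked(d,d), linked(d,f), linked(e,d), linked(e,f), linked(f,d), linked(f,f), on(c,c)}  (23 atoms)
goal ⊆ F2  ⇒  h_max = 2

2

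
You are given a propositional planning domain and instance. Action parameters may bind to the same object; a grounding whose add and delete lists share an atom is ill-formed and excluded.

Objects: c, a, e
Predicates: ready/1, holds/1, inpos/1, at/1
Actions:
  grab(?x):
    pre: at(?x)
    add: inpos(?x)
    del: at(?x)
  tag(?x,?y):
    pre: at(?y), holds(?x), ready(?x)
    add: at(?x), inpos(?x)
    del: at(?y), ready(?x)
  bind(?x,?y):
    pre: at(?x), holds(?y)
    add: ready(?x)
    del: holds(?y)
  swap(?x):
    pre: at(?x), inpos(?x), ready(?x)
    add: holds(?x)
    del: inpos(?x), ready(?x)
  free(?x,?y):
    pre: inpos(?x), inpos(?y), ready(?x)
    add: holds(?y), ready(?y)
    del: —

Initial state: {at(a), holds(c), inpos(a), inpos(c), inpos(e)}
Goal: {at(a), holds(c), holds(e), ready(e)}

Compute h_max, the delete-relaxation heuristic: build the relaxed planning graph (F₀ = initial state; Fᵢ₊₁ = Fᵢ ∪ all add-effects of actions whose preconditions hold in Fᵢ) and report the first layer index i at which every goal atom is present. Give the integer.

2

F0 = init (5 atoms)
F1 = F0 ∪ {ready(a)}  (6 atoms)
F2 = F1 ∪ {holds(a), holds(e), ready(c), ready(e)}  (10 atoms)
goal ⊆ F2  ⇒  h_max = 2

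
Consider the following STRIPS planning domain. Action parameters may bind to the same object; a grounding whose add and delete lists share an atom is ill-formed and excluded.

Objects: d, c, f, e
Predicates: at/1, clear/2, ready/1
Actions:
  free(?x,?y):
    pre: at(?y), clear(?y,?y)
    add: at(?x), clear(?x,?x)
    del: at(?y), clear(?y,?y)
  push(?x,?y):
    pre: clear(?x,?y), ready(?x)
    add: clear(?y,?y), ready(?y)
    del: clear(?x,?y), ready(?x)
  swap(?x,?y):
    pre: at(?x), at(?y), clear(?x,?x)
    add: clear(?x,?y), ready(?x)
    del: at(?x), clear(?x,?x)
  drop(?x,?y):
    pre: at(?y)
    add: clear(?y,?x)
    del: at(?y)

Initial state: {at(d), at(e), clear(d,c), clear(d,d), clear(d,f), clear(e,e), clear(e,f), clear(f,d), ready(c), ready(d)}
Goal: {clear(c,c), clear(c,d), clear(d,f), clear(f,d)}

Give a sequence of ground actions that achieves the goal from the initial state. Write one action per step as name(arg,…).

free(c,d); drop(d,c)

1. free(c,d)  →  {at(c), at(e), clear(c,c), clear(d,c), clear(d,f), clear(e,e), clear(e,f), clear(f,d), ready(c), ready(d)}
2. drop(d,c)  →  {at(e), clear(c,c), clear(c,d), clear(d,c), clear(d,f), clear(e,e), clear(e,f), clear(f,d), ready(c), ready(d)}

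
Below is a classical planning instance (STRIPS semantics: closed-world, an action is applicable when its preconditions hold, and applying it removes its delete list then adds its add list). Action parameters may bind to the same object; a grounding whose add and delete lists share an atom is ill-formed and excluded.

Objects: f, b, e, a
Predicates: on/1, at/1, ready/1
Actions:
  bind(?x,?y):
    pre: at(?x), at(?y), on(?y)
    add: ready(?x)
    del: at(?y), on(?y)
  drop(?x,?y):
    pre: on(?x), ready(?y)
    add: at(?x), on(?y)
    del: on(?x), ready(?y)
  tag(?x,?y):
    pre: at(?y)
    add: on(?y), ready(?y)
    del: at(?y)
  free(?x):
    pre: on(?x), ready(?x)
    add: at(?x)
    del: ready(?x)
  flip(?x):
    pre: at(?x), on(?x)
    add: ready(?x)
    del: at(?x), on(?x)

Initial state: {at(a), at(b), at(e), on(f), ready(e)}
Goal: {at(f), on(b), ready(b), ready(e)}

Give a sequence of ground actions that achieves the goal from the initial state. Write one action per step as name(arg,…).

1. drop(f,e)  →  {at(a), at(b), at(e), at(f), on(e)}
2. bind(e,e)  →  {at(a), at(b), at(f), ready(e)}
3. tag(f,b)  →  {at(a), at(f), on(b), ready(b), ready(e)}

drop(f,e); bind(e,e); tag(f,b)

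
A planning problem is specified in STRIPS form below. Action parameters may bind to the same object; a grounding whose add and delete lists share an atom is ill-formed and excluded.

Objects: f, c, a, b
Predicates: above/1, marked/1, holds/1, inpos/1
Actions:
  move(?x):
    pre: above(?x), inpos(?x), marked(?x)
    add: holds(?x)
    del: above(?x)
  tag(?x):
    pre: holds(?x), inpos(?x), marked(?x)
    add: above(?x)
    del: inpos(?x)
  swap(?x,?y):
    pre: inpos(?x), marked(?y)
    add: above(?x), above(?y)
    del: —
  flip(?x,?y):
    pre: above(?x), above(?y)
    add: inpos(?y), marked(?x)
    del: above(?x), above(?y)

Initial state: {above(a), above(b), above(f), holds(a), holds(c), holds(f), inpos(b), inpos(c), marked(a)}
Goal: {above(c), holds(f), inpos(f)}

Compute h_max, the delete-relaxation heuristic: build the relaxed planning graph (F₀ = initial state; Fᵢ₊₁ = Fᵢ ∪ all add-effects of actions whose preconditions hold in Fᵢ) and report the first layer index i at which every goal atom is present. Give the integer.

1

F0 = init (9 atoms)
F1 = F0 ∪ {above(c), inpos(a), inpos(f), marked(b), marked(f)}  (14 atoms)
goal ⊆ F1  ⇒  h_max = 1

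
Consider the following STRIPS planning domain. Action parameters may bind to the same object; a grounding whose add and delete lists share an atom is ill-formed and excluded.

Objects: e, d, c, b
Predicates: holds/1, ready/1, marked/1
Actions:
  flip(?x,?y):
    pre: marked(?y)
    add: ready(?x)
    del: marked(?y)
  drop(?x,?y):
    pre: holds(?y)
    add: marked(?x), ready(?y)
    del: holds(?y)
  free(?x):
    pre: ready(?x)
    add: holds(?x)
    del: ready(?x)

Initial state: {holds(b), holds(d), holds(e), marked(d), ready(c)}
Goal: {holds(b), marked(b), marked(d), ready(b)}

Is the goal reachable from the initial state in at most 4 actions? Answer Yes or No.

1. flip(b,d)  →  {holds(b), holds(d), holds(e), ready(b), ready(c)}
2. drop(d,e)  →  {holds(b), holds(d), marked(d), ready(b), ready(c), ready(e)}
3. drop(b,d)  →  {holds(b), marked(b), marked(d), ready(b), ready(c), ready(d), ready(e)}
optimal plan length = 3; 3 ≤ 4

Yes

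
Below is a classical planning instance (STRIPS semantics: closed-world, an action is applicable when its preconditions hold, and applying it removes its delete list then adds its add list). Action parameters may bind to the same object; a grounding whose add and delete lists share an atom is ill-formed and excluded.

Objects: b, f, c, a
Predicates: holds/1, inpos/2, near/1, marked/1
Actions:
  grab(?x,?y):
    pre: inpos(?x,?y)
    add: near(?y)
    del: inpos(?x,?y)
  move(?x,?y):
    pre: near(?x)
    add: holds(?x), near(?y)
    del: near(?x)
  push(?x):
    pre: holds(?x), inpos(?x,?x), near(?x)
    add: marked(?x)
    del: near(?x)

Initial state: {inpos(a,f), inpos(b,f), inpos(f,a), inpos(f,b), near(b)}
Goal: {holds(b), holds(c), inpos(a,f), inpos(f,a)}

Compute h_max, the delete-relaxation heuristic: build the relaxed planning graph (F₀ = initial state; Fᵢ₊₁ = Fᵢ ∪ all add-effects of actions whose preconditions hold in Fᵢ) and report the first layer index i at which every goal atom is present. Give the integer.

2

F0 = init (5 atoms)
F1 = F0 ∪ {holds(b), near(a), near(c), near(f)}  (9 atoms)
F2 = F1 ∪ {holds(a), holds(c), holds(f)}  (12 atoms)
goal ⊆ F2  ⇒  h_max = 2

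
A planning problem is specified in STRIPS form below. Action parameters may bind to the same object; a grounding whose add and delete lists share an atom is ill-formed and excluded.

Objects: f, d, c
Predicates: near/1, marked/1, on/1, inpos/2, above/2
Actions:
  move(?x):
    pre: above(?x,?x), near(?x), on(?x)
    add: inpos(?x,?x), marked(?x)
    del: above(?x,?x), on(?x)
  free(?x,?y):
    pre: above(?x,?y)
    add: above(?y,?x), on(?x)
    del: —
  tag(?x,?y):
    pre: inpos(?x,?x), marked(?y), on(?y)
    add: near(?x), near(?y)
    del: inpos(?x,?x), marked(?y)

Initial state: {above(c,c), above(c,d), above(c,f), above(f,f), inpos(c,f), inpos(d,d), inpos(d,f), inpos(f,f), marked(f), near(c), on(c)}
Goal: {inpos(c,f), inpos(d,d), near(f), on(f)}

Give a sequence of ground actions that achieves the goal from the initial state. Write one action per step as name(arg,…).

free(f,f); tag(f,f)

1. free(f,f)  →  {above(c,c), above(c,d), above(c,f), above(f,f), inpos(c,f), inpos(d,d), inpos(d,f), inpos(f,f), marked(f), near(c), on(c), on(f)}
2. tag(f,f)  →  {above(c,c), above(c,d), above(c,f), above(f,f), inpos(c,f), inpos(d,d), inpos(d,f), near(c), near(f), on(c), on(f)}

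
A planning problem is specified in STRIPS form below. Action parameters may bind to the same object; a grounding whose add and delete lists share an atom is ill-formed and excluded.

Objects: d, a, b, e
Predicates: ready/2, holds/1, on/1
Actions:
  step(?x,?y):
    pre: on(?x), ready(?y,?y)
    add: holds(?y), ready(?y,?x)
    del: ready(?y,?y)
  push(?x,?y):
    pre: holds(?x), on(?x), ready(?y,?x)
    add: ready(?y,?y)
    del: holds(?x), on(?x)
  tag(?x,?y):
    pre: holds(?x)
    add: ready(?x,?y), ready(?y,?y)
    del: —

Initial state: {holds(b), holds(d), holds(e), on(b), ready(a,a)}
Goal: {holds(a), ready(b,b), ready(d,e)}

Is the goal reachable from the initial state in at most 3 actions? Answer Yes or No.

1. step(b,a)  →  {holds(a), holds(b), holds(d), holds(e), on(b), ready(a,b)}
2. tag(d,b)  →  {holds(a), holds(b), holds(d), holds(e), on(b), ready(a,b), ready(b,b), ready(d,b)}
3. tag(d,e)  →  {holds(a), holds(b), holds(d), holds(e), on(b), ready(a,b), ready(b,b), ready(d,b), ready(d,e), ready(e,e)}
optimal plan length = 3; 3 ≤ 3

Yes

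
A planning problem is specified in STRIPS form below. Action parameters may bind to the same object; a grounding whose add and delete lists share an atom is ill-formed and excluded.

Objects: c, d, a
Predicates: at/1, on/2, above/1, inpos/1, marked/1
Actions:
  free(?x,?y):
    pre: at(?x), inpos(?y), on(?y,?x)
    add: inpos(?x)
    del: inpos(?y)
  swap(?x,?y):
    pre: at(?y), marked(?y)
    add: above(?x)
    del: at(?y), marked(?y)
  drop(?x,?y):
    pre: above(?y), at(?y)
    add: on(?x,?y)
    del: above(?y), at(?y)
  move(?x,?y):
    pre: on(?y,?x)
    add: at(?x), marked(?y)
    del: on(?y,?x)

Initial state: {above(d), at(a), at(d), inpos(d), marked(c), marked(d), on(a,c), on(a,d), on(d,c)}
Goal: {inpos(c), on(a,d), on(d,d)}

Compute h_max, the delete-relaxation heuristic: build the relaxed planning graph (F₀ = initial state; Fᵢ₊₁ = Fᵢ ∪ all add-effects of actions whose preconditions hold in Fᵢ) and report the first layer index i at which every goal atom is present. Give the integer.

2

F0 = init (9 atoms)
F1 = F0 ∪ {above(a), above(c), at(c), marked(a), on(c,d), on(d,d)}  (15 atoms)
F2 = F1 ∪ {inpos(c), on(a,a), on(c,a), on(c,c), on(d,a)}  (20 atoms)
goal ⊆ F2  ⇒  h_max = 2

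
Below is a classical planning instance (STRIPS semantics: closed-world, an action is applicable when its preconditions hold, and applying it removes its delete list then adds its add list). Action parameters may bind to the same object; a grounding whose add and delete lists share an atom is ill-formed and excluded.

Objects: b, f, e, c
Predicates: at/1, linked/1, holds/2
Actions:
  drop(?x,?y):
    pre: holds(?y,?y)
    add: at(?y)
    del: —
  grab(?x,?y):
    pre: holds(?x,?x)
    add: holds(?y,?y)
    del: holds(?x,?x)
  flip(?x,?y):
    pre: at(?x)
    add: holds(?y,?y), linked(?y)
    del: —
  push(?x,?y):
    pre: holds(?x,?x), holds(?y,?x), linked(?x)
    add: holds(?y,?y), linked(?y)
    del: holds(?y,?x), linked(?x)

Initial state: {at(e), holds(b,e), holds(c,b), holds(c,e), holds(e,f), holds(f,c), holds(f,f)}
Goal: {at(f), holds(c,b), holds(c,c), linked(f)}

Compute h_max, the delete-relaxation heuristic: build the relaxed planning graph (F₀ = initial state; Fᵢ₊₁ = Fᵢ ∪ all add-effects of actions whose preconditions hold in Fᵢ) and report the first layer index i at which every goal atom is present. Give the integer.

1

F0 = init (7 atoms)
F1 = F0 ∪ {at(f), holds(b,b), holds(c,c), holds(e,e), linked(b), linked(c), linked(e), linked(f)}  (15 atoms)
goal ⊆ F1  ⇒  h_max = 1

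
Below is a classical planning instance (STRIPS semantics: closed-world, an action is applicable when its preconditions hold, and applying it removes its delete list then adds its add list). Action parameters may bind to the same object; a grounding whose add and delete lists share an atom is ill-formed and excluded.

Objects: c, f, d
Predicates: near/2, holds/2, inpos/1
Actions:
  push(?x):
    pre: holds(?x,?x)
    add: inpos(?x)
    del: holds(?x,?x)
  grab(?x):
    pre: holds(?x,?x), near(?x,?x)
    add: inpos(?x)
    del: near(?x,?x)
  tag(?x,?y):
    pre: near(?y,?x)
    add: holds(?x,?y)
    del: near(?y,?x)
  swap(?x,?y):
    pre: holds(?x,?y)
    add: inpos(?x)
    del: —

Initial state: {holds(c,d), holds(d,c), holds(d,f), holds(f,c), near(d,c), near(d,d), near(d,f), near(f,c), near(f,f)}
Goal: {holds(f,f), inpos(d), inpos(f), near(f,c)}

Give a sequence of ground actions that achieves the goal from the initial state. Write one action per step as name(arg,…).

tag(f,f); swap(f,c); swap(d,c)

1. tag(f,f)  →  {holds(c,d), holds(d,c), holds(d,f), holds(f,c), holds(f,f), near(d,c), near(d,d), near(d,f), near(f,c)}
2. swap(f,c)  →  {holds(c,d), holds(d,c), holds(d,f), holds(f,c), holds(f,f), inpos(f), near(d,c), near(d,d), near(d,f), near(f,c)}
3. swap(d,c)  →  {holds(c,d), holds(d,c), holds(d,f), holds(f,c), holds(f,f), inpos(d), inpos(f), near(d,c), near(d,d), near(d,f), near(f,c)}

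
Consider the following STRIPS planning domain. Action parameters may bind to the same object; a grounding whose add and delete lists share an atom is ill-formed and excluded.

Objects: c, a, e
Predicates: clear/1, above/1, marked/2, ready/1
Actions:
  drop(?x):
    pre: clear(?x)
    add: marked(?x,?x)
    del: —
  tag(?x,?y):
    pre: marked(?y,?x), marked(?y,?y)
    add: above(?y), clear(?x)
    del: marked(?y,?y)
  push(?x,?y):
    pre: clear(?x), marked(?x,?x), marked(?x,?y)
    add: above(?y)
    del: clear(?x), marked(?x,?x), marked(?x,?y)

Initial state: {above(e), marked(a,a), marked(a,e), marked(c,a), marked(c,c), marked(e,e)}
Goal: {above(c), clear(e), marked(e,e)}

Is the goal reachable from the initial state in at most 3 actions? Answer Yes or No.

1. tag(c,c)  →  {above(c), above(e), clear(c), marked(a,a), marked(a,e), marked(c,a), marked(e,e)}
2. tag(e,a)  →  {above(a), above(c), above(e), clear(c), clear(e), marked(a,e), marked(c,a), marked(e,e)}
optimal plan length = 2; 2 ≤ 3

Yes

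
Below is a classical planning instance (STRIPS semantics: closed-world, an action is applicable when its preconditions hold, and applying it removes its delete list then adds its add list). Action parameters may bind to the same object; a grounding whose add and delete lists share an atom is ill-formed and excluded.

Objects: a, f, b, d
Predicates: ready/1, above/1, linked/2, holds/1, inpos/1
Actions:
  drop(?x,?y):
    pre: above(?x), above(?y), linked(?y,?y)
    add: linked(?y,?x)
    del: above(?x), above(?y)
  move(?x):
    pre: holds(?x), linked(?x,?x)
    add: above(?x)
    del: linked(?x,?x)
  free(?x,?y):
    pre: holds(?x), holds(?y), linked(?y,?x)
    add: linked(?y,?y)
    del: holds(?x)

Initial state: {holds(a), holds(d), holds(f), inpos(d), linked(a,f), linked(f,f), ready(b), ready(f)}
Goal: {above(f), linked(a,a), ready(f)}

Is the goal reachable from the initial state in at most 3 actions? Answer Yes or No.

1. move(f)  →  {above(f), holds(a), holds(d), holds(f), inpos(d), linked(a,f), ready(b), ready(f)}
2. free(f,a)  →  {above(f), holds(a), holds(d), inpos(d), linked(a,a), linked(a,f), ready(b), ready(f)}
optimal plan length = 2; 2 ≤ 3

Yes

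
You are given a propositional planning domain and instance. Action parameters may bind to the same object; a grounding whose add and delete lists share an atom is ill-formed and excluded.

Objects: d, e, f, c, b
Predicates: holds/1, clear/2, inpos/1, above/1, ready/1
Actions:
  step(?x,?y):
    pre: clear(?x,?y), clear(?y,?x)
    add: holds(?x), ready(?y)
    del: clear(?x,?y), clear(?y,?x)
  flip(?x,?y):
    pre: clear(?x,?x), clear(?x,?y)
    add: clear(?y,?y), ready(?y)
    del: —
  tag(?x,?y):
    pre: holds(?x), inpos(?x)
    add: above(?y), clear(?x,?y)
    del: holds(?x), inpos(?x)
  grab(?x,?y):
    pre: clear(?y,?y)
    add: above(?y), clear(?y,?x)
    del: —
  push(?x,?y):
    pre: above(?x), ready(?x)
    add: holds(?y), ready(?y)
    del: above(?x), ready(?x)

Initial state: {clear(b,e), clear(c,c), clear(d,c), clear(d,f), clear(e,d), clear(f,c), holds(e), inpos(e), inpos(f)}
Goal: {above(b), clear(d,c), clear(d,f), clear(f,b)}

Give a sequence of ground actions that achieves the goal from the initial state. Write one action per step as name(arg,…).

1. grab(f,c)  →  {above(c), clear(b,e), clear(c,c), clear(c,f), clear(d,c), clear(d,f), clear(e,d), clear(f,c), holds(e), inpos(e), inpos(f)}
2. step(f,c)  →  {above(c), clear(b,e), clear(c,c), clear(d,c), clear(d,f), clear(e,d), holds(e), holds(f), inpos(e), inpos(f), ready(c)}
3. tag(f,b)  →  {above(b), above(c), clear(b,e), clear(c,c), clear(d,c), clear(d,f), clear(e,d), clear(f,b), holds(e), inpos(e), ready(c)}

grab(f,c); step(f,c); tag(f,b)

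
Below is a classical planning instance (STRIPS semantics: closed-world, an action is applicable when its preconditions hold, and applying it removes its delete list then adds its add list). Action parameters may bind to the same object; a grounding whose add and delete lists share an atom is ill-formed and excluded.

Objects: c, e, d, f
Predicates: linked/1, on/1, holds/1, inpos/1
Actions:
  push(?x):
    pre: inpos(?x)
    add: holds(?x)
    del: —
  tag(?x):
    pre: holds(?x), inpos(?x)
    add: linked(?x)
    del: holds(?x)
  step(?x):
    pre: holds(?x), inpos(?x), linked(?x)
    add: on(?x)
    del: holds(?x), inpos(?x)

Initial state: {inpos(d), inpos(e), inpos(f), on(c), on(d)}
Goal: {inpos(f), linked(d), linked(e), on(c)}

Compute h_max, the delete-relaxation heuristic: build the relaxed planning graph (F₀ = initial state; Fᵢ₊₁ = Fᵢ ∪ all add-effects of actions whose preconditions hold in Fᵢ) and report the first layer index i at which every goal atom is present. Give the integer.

F0 = init (5 atoms)
F1 = F0 ∪ {holds(d), holds(e), holds(f)}  (8 atoms)
F2 = F1 ∪ {linked(d), linked(e), linked(f)}  (11 atoms)
goal ⊆ F2  ⇒  h_max = 2

2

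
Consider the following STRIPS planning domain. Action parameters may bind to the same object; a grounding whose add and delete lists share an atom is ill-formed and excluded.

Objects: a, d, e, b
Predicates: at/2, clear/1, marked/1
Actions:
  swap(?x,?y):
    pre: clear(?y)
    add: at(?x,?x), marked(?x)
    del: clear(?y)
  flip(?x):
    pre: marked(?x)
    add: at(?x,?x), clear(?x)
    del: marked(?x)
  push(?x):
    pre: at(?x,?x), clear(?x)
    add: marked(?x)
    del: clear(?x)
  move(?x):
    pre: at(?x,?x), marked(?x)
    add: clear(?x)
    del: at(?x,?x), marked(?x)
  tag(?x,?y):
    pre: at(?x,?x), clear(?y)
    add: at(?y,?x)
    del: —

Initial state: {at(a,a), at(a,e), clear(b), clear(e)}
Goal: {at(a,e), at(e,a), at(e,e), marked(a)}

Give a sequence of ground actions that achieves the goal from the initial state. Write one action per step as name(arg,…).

swap(a,b); tag(a,e); swap(e,e)

1. swap(a,b)  →  {at(a,a), at(a,e), clear(e), marked(a)}
2. tag(a,e)  →  {at(a,a), at(a,e), at(e,a), clear(e), marked(a)}
3. swap(e,e)  →  {at(a,a), at(a,e), at(e,a), at(e,e), marked(a), marked(e)}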